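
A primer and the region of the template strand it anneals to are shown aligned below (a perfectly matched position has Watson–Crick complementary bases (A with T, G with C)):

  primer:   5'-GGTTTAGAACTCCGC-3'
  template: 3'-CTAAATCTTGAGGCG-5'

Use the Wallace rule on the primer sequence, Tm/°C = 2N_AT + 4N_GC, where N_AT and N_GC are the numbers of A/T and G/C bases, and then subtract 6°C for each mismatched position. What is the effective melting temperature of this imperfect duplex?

40°C

Primer base counts: A=3, T=4, G=4, C=4 → A+T=7, G+C=8
Perfect-match Tm = 2(7) + 4(8) = 14 + 32 = 46°C
Mismatches (positions where the bases are not complementary): 1 (at position 2)
Effective Tm = 46 − 1×6 = 46 − 6 = 40°C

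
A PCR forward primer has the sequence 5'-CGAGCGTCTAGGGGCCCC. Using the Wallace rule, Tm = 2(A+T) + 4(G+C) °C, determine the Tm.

64°C

Counting bases: T=2, G=7, A=2, C=7
So N_AT = 4 and N_GC = 14.
Tm = 4·14 + 2·4 = 56 + 8 = 64°C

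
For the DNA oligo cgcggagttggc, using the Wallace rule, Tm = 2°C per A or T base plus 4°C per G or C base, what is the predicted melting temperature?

42°C

A=1, T=2, G=6, C=3
So N_AT = 3 and N_GC = 9.
Tm = 2(3) + 4(9) = 6 + 36 = 42°C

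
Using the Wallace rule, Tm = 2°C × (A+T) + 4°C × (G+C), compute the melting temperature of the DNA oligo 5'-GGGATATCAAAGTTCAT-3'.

Base counts: T=5, A=6, G=4, C=2
So N_AT = 11 and N_GC = 6.
Tm = 2×11 + 4×6 = 46°C

46°C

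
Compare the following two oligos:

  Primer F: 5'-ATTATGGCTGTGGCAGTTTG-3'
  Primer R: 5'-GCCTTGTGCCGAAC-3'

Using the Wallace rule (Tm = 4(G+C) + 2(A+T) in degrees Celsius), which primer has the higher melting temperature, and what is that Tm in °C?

Primer F, 58°C

Primer F: A+T=11, G+C=9 → Tm = 2(11)+4(9) = 58°C
Primer R: A+T=5, G+C=9 → Tm = 2(5)+4(9) = 46°C
58°C vs 46°C → primer F is higher.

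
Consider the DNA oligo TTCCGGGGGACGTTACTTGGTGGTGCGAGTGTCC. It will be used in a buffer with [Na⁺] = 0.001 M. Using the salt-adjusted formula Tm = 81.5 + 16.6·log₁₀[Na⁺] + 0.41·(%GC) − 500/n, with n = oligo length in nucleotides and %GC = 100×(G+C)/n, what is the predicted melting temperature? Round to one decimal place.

Length n = 34. Scanning the sequence gives T=10, C=7, G=14, A=3.
G+C = 21, so %GC = 21/34 × 100 = 61.765%
Salt term: 16.6 × (-3) = -49.8
GC term: 0.41 × 61.765 = 25.324; length term: −500/34 = −14.706
Tm = 81.5 + (-49.8) + 25.324 − 14.706 = 42.318 → 42.3°C

42.3°C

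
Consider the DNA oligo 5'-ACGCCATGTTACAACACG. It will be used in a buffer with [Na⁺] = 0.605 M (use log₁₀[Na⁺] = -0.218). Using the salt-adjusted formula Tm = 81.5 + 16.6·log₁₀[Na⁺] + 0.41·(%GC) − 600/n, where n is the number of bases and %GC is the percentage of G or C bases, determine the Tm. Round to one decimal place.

Length n = 18. Counting bases: G=3, C=6, A=6, T=3
G+C = 9, so %GC = 9/18 × 100 = 50%
Salt term: 16.6 × (-0.218) = -3.619
GC term: 0.41 × 50 = 20.5; length term: −600/18 = −33.333
Tm = 81.5 + (-3.619) + 20.5 − 33.333 = 65.048 → 65.0°C

65.0°C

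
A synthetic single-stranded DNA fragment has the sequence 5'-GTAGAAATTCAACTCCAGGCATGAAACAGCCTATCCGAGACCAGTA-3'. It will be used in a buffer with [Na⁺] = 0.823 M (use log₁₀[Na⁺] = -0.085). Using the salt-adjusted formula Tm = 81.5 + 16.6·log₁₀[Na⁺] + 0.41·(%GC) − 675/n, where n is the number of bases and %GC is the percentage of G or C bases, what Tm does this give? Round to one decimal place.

84.1°C

Length n = 46. G=9, T=8, C=12, A=17
G+C = 21, so %GC = 21/46 × 100 = 45.652%
Salt term: 16.6 × (-0.085) = -1.411
GC term: 0.41 × 45.652 = 18.717; length term: −675/46 = −14.674
Tm = 81.5 + (-1.411) + 18.717 − 14.674 = 84.132 → 84.1°C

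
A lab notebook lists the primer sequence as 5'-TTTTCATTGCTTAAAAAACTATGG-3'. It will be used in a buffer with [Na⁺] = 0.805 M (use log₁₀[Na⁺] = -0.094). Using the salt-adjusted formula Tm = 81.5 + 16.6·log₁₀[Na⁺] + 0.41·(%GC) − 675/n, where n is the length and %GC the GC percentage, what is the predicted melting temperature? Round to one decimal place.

Length n = 24. T=10, C=3, G=3, A=8
G+C = 6, so %GC = 6/24 × 100 = 25%
Salt term: 16.6 × (-0.094) = -1.56
GC term: 0.41 × 25 = 10.25; length term: −675/24 = −28.125
Tm = 81.5 + (-1.56) + 10.25 − 28.125 = 62.065 → 62.1°C

62.1°C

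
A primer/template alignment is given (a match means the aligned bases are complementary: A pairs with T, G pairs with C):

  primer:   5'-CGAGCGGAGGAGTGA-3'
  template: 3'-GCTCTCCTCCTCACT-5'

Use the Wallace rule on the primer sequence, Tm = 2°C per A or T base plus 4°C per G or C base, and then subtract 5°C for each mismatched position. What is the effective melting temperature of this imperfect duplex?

Primer base counts: A=4, T=1, G=8, C=2 → A+T=5, G+C=10
Perfect-match Tm = 2(5) + 4(10) = 10 + 40 = 50°C
Mismatches (positions where the bases are not complementary): 1 (at position 5)
Effective Tm = 50 − 1×5 = 50 − 5 = 45°C

45°C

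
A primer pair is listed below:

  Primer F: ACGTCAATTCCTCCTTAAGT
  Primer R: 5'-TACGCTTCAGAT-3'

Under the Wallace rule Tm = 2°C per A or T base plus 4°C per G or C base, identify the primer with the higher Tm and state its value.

Primer F, 56°C

Primer F: A+T=12, G+C=8 → Tm = 2(12)+4(8) = 56°C
Primer R: A+T=7, G+C=5 → Tm = 2(7)+4(5) = 34°C
56°C vs 34°C → primer F is higher.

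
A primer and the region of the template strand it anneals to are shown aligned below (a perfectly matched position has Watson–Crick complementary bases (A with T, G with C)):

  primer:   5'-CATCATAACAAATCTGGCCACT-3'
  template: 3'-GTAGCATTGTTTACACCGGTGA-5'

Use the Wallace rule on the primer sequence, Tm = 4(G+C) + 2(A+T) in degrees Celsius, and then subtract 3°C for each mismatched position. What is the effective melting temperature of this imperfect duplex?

Primer base counts: A=8, T=5, G=2, C=7 → A+T=13, G+C=9
Perfect-match Tm = 2(13) + 4(9) = 26 + 36 = 62°C
Mismatches (positions where the bases are not complementary): 2 (at positions 5, 14)
Effective Tm = 62 − 2×3 = 62 − 6 = 56°C

56°C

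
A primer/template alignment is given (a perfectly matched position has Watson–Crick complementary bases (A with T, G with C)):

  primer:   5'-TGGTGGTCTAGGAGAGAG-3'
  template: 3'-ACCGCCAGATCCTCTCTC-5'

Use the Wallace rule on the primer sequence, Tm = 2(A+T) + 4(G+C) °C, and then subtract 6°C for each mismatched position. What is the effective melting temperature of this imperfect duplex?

50°C

Primer base counts: A=4, T=4, G=9, C=1 → A+T=8, G+C=10
Perfect-match Tm = 2(8) + 4(10) = 16 + 40 = 56°C
Mismatches (positions where the bases are not complementary): 1 (at position 4)
Effective Tm = 56 − 1×6 = 56 − 6 = 50°C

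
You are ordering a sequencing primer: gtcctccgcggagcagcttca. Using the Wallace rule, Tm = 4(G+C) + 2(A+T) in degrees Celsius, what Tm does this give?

70°C

C=8, G=6, T=4, A=3
A+T = 7, G+C = 14
Tm = 2(7) + 4(14) = 14 + 56 = 70°C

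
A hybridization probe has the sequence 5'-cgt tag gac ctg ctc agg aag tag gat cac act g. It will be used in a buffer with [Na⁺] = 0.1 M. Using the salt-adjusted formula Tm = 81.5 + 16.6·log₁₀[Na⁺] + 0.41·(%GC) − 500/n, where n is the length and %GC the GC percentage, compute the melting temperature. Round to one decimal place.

71.9°C

Length n = 34. Scanning the sequence gives T=7, C=8, A=9, G=10.
G+C = 18, so %GC = 18/34 × 100 = 52.941%
Salt term: 16.6 × (-1) = -16.6
GC term: 0.41 × 52.941 = 21.706; length term: −500/34 = −14.706
Tm = 81.5 + (-16.6) + 21.706 − 14.706 = 71.9 → 71.9°C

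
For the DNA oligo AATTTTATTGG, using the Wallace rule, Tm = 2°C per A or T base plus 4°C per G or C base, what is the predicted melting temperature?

26°C

Counting bases: G=2, A=3, C=0, T=6
AT pairs contribute 9, GC pairs contribute 2.
Tm = 2×9 + 4×2 = 26°C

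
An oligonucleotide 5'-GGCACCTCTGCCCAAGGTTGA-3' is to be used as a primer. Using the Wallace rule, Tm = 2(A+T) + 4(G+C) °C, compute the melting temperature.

Counting bases: C=7, G=6, T=4, A=4
AT pairs contribute 8, GC pairs contribute 13.
Tm = 2(8) + 4(13) = 16 + 52 = 68°C

68°C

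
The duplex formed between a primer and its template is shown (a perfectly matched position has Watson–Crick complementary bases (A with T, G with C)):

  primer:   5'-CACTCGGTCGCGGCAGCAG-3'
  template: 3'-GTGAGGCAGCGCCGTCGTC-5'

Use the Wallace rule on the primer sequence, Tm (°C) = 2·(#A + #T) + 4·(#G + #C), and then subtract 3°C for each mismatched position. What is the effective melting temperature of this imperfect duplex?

Primer base counts: A=3, T=2, G=7, C=7 → A+T=5, G+C=14
Perfect-match Tm = 2(5) + 4(14) = 10 + 56 = 66°C
Mismatches (positions where the bases are not complementary): 1 (at position 6)
Effective Tm = 66 − 1×3 = 66 − 3 = 63°C

63°C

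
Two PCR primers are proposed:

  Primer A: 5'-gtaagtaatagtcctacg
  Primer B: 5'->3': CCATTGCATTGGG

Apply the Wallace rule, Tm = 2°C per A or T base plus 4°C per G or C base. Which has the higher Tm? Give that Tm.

Primer A: A+T=11, G+C=7 → Tm = 2(11)+4(7) = 50°C
Primer B: A+T=6, G+C=7 → Tm = 2(6)+4(7) = 40°C
50°C vs 40°C → primer A is higher.

Primer A, 50°C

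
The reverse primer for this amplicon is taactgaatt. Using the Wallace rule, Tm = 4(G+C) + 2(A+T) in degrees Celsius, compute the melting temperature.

24°C

Base counts: A=4, G=1, T=4, C=1
A+T = 8, G+C = 2
Tm = 4·2 + 2·8 = 8 + 16 = 24°C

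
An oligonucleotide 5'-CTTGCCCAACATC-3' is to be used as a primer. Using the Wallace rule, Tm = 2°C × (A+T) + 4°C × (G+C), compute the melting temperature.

Base counts: C=6, G=1, A=3, T=3
A+T = 6, G+C = 7
Tm = 2(6) + 4(7) = 12 + 28 = 40°C

40°C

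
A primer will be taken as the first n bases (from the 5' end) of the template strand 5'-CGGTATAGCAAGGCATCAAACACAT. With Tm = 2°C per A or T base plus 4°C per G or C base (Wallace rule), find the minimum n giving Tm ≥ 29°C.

n = 10

First 9 bases: CGGTATAGC → Tm = 28°C (< 29°C)
First 10 bases: CGGTATAGCA → Tm = 30°C (≥ 29°C)
Each additional base adds 2°C (A/T) or 4°C (G/C), so Tm is non-decreasing in n; n = 10 is the first length to reach 29°C.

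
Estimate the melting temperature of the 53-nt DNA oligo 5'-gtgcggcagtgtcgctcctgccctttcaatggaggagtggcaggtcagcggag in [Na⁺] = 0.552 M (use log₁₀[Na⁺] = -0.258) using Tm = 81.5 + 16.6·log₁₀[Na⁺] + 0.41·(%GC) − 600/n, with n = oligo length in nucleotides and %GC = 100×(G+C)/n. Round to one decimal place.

92.2°C

Length n = 53. Scanning the sequence gives T=11, C=13, A=8, G=21.
G+C = 34, so %GC = 34/53 × 100 = 64.151%
Salt term: 16.6 × (-0.258) = -4.283
GC term: 0.41 × 64.151 = 26.302; length term: −600/53 = −11.321
Tm = 81.5 + (-4.283) + 26.302 − 11.321 = 92.198 → 92.2°C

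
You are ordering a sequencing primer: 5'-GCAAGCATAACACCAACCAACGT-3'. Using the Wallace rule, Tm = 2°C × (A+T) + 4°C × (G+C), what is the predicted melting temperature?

68°C

Counting bases: A=10, G=3, C=8, T=2
So N_AT = 12 and N_GC = 11.
Tm = 2×12 + 4×11 = 68°C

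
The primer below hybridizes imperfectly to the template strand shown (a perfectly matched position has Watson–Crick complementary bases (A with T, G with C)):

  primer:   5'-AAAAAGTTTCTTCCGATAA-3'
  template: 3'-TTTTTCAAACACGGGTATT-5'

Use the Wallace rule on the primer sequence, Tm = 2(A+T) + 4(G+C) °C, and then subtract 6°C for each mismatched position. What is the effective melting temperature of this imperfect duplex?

30°C

Primer base counts: A=8, T=6, G=2, C=3 → A+T=14, G+C=5
Perfect-match Tm = 2(14) + 4(5) = 28 + 20 = 48°C
Mismatches (positions where the bases are not complementary): 3 (at positions 10, 12, 15)
Effective Tm = 48 − 3×6 = 48 − 18 = 30°C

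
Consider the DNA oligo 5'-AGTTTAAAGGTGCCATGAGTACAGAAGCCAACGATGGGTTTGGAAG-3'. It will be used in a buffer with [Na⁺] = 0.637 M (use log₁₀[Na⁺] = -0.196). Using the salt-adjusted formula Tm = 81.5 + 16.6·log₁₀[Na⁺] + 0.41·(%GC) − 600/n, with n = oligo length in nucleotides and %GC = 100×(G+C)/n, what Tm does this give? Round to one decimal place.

Length n = 46. Counting bases: A=15, T=10, G=15, C=6
G+C = 21, so %GC = 21/46 × 100 = 45.652%
Salt term: 16.6 × (-0.196) = -3.254
GC term: 0.41 × 45.652 = 18.717; length term: −600/46 = −13.043
Tm = 81.5 + (-3.254) + 18.717 − 13.043 = 83.92 → 83.9°C

83.9°C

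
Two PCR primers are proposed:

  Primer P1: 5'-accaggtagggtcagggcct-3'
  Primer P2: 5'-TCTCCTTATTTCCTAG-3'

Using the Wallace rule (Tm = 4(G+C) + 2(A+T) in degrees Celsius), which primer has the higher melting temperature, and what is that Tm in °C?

Primer P1: A+T=7, G+C=13 → Tm = 2(7)+4(13) = 66°C
Primer P2: A+T=10, G+C=6 → Tm = 2(10)+4(6) = 44°C
66°C vs 44°C → primer P1 is higher.

Primer P1, 66°C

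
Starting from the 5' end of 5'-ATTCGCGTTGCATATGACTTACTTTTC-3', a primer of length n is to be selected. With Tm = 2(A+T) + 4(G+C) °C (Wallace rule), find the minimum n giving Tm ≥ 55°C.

n = 20

First 19 bases: ATTCGCGTTGCATATGACT → Tm = 54°C (< 55°C)
First 20 bases: ATTCGCGTTGCATATGACTT → Tm = 56°C (≥ 55°C)
Since every base adds ≥2°C, Tm only increases with n, so the threshold is first crossed at n = 20.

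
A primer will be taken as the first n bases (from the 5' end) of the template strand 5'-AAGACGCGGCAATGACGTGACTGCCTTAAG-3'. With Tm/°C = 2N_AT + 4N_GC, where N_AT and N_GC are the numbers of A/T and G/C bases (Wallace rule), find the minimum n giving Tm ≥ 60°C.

First 18 bases: AAGACGCGGCAATGACGT → Tm = 56°C (< 60°C)
First 19 bases: AAGACGCGGCAATGACGTG → Tm = 60°C (≥ 60°C)
Each additional base adds 2°C (A/T) or 4°C (G/C), so Tm is non-decreasing in n; n = 19 is the first length to reach 60°C.

n = 19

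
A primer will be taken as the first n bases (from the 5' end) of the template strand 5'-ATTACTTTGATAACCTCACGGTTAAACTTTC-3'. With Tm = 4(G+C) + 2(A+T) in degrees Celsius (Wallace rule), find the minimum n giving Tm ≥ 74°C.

First 27 bases: ATTACTTTGATAACCTCACGGTTAAAC → Tm = 72°C (< 74°C)
First 28 bases: ATTACTTTGATAACCTCACGGTTAAACT → Tm = 74°C (≥ 74°C)
Since every base adds ≥2°C, Tm only increases with n, so the threshold is first crossed at n = 28.

n = 28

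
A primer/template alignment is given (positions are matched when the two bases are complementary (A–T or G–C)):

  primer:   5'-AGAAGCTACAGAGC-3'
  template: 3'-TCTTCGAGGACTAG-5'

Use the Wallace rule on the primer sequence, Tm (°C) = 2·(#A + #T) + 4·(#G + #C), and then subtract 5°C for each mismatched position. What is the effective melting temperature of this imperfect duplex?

27°C

Primer base counts: A=6, T=1, G=4, C=3 → A+T=7, G+C=7
Perfect-match Tm = 2(7) + 4(7) = 14 + 28 = 42°C
Mismatches (positions where the bases are not complementary): 3 (at positions 8, 10, 13)
Effective Tm = 42 − 3×5 = 42 − 15 = 27°C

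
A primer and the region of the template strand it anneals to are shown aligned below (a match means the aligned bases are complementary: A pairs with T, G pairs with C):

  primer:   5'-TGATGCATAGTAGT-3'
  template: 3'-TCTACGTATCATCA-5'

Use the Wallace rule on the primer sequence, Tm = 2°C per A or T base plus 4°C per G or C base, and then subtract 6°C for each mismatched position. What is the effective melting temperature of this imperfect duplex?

32°C

Primer base counts: A=4, T=5, G=4, C=1 → A+T=9, G+C=5
Perfect-match Tm = 2(9) + 4(5) = 18 + 20 = 38°C
Mismatches (positions where the bases are not complementary): 1 (at position 1)
Effective Tm = 38 − 1×6 = 38 − 6 = 32°C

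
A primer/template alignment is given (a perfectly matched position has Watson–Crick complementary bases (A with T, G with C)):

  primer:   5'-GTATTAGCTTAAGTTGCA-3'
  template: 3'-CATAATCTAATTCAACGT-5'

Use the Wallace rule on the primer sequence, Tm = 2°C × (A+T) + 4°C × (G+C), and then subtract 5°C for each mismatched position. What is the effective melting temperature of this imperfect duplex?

43°C

Primer base counts: A=5, T=7, G=4, C=2 → A+T=12, G+C=6
Perfect-match Tm = 2(12) + 4(6) = 24 + 24 = 48°C
Mismatches (positions where the bases are not complementary): 1 (at position 8)
Effective Tm = 48 − 1×5 = 48 − 5 = 43°C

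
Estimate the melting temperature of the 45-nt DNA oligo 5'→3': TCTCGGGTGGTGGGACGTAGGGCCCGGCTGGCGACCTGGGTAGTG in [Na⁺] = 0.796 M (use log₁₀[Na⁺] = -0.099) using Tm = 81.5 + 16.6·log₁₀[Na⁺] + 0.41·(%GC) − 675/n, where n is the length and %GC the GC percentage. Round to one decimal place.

Length n = 45. Base counts: A=4, G=22, C=10, T=9
G+C = 32, so %GC = 32/45 × 100 = 71.111%
Salt term: 16.6 × (-0.099) = -1.643
GC term: 0.41 × 71.111 = 29.156; length term: −675/45 = −15
Tm = 81.5 + (-1.643) + 29.156 − 15 = 94.013 → 94.0°C

94.0°C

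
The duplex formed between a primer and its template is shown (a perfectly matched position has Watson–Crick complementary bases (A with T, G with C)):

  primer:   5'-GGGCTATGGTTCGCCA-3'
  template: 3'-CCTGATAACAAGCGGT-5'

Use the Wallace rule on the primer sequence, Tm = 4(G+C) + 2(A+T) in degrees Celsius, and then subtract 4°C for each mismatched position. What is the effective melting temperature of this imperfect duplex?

44°C

Primer base counts: A=2, T=4, G=6, C=4 → A+T=6, G+C=10
Perfect-match Tm = 2(6) + 4(10) = 12 + 40 = 52°C
Mismatches (positions where the bases are not complementary): 2 (at positions 3, 8)
Effective Tm = 52 − 2×4 = 52 − 8 = 44°C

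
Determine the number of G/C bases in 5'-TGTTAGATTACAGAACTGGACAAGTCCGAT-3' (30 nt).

12

Base counts: G=7, C=5, T=8, A=10
Total G or C: 7 + 5 = 12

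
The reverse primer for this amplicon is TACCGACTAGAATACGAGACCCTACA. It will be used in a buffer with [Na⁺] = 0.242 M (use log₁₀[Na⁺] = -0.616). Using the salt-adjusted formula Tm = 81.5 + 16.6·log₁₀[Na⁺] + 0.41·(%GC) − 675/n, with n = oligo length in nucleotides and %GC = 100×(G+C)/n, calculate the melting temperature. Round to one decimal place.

Length n = 26. G=4, A=10, T=4, C=8
G+C = 12, so %GC = 12/26 × 100 = 46.154%
Salt term: 16.6 × (-0.616) = -10.226
GC term: 0.41 × 46.154 = 18.923; length term: −675/26 = −25.962
Tm = 81.5 + (-10.226) + 18.923 − 25.962 = 64.235 → 64.2°C

64.2°C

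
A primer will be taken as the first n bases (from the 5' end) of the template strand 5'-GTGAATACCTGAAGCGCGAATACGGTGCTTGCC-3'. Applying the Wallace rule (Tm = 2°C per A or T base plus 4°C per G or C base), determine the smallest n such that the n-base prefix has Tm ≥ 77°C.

First 25 bases: GTGAATACCTGAAGCGCGAATACGG → Tm = 76°C (< 77°C)
First 26 bases: GTGAATACCTGAAGCGCGAATACGGT → Tm = 78°C (≥ 77°C)
Each additional base adds 2°C (A/T) or 4°C (G/C), so Tm is non-decreasing in n; n = 26 is the first length to reach 77°C.

n = 26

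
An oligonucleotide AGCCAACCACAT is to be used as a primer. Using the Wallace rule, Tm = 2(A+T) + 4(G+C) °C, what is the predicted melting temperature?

36°C

Counting bases: A=5, G=1, T=1, C=5
So N_AT = 6 and N_GC = 6.
Tm = 4·6 + 2·6 = 24 + 12 = 36°C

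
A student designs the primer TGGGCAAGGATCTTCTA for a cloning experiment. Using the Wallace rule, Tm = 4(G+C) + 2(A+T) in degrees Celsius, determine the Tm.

50°C

T=5, G=5, C=3, A=4
So N_AT = 9 and N_GC = 8.
Tm = 2×9 + 4×8 = 50°C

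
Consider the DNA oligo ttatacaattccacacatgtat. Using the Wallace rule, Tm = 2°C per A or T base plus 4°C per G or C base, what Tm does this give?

T=8, G=1, A=8, C=5
AT pairs contribute 16, GC pairs contribute 6.
Tm = 4·6 + 2·16 = 24 + 32 = 56°C

56°C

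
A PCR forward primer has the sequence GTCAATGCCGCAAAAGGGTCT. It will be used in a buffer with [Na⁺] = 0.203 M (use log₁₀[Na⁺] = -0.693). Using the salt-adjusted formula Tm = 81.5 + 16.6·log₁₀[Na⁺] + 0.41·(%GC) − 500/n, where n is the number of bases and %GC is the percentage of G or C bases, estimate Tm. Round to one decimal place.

67.7°C

Length n = 21. Scanning the sequence gives C=5, T=4, G=6, A=6.
G+C = 11, so %GC = 11/21 × 100 = 52.381%
Salt term: 16.6 × (-0.693) = -11.504
GC term: 0.41 × 52.381 = 21.476; length term: −500/21 = −23.81
Tm = 81.5 + (-11.504) + 21.476 − 23.81 = 67.662 → 67.7°C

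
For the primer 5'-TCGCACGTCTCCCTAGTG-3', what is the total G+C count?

11

Counting bases: T=5, A=2, C=7, G=4
G+C = 4 + 7 = 11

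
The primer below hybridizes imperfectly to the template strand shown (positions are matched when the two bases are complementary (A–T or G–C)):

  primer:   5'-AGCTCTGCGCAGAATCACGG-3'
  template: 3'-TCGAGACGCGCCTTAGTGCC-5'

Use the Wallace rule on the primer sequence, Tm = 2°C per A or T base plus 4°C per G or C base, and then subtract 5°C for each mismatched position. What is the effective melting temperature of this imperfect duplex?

Primer base counts: A=5, T=3, G=6, C=6 → A+T=8, G+C=12
Perfect-match Tm = 2(8) + 4(12) = 16 + 48 = 64°C
Mismatches (positions where the bases are not complementary): 1 (at position 11)
Effective Tm = 64 − 1×5 = 64 − 5 = 59°C

59°C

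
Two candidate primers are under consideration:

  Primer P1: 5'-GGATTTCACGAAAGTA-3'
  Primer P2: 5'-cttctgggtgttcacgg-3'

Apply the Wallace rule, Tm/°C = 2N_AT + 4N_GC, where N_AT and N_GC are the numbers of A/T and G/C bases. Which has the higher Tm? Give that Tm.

Primer P1: A+T=10, G+C=6 → Tm = 2(10)+4(6) = 44°C
Primer P2: A+T=7, G+C=10 → Tm = 2(7)+4(10) = 54°C
44°C vs 54°C → primer P2 is higher.

Primer P2, 54°C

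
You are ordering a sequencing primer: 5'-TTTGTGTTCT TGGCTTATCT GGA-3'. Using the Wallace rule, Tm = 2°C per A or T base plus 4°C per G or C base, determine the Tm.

64°C

Base counts: C=3, A=2, T=12, G=6
A+T = 14, G+C = 9
Tm = 2×14 + 4×9 = 64°C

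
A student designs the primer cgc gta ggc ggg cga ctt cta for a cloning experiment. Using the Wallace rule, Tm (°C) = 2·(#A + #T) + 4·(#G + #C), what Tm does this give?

Scanning the sequence gives C=6, T=4, G=8, A=3.
AT pairs contribute 7, GC pairs contribute 14.
Tm = 4·14 + 2·7 = 56 + 14 = 70°C

70°C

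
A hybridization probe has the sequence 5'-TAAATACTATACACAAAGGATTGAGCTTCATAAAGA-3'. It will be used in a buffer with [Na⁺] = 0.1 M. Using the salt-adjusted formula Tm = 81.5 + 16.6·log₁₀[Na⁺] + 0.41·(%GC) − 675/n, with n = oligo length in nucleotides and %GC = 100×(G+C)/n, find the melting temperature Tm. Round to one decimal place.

57.5°C

Length n = 36. Scanning the sequence gives C=5, A=17, T=9, G=5.
G+C = 10, so %GC = 10/36 × 100 = 27.778%
Salt term: 16.6 × (-1) = -16.6
GC term: 0.41 × 27.778 = 11.389; length term: −675/36 = −18.75
Tm = 81.5 + (-16.6) + 11.389 − 18.75 = 57.539 → 57.5°C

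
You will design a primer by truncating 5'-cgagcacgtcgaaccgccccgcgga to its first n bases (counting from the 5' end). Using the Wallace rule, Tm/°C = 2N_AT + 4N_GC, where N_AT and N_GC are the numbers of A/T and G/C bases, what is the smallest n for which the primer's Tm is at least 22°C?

First 6 bases: CGAGCA → Tm = 20°C (< 22°C)
First 7 bases: CGAGCAC → Tm = 24°C (≥ 22°C)
Since every base adds ≥2°C, Tm only increases with n, so the threshold is first crossed at n = 7.

n = 7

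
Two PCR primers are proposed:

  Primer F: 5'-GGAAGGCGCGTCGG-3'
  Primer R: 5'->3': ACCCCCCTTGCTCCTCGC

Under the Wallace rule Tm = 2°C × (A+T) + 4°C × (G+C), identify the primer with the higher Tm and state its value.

Primer R, 62°C

Primer F: A+T=3, G+C=11 → Tm = 2(3)+4(11) = 50°C
Primer R: A+T=5, G+C=13 → Tm = 2(5)+4(13) = 62°C
50°C vs 62°C → primer R is higher.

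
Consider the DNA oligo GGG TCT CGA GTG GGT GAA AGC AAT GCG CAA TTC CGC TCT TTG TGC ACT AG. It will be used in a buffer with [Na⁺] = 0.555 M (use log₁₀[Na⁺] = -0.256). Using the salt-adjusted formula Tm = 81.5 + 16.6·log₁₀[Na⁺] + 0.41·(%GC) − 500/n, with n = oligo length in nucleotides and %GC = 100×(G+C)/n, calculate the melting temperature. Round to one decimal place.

89.4°C

Length n = 50. Scanning the sequence gives C=11, T=13, A=10, G=16.
G+C = 27, so %GC = 27/50 × 100 = 54%
Salt term: 16.6 × (-0.256) = -4.25
GC term: 0.41 × 54 = 22.14; length term: −500/50 = −10
Tm = 81.5 + (-4.25) + 22.14 − 10 = 89.39 → 89.4°C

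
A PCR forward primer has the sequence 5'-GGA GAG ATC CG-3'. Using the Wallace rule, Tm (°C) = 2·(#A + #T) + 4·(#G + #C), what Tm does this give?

G=5, T=1, A=3, C=2
AT pairs contribute 4, GC pairs contribute 7.
Tm = 2(4) + 4(7) = 8 + 28 = 36°C

36°C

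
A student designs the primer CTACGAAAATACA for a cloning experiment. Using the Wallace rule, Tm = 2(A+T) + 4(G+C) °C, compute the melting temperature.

34°C

Scanning the sequence gives G=1, C=3, A=7, T=2.
So N_AT = 9 and N_GC = 4.
Tm = 4·4 + 2·9 = 16 + 18 = 34°C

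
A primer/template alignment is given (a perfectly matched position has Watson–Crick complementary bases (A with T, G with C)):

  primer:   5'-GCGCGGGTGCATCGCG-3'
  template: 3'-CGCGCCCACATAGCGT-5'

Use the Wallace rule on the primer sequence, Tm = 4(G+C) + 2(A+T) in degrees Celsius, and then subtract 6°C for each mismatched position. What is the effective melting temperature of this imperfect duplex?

46°C

Primer base counts: A=1, T=2, G=8, C=5 → A+T=3, G+C=13
Perfect-match Tm = 2(3) + 4(13) = 6 + 52 = 58°C
Mismatches (positions where the bases are not complementary): 2 (at positions 10, 16)
Effective Tm = 58 − 2×6 = 58 − 12 = 46°C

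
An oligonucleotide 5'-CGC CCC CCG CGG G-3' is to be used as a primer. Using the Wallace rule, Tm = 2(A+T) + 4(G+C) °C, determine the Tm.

52°C

T=0, G=5, C=8, A=0
AT pairs contribute 0, GC pairs contribute 13.
Tm = 2×0 + 4×13 = 52°C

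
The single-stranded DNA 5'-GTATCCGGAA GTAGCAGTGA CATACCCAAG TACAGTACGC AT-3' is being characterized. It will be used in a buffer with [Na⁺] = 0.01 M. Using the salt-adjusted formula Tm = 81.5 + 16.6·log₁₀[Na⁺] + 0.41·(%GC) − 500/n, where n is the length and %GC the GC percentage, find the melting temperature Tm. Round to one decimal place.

Length n = 42. G=10, T=8, A=14, C=10
G+C = 20, so %GC = 20/42 × 100 = 47.619%
Salt term: 16.6 × (-2) = -33.2
GC term: 0.41 × 47.619 = 19.524; length term: −500/42 = −11.905
Tm = 81.5 + (-33.2) + 19.524 − 11.905 = 55.919 → 55.9°C

55.9°C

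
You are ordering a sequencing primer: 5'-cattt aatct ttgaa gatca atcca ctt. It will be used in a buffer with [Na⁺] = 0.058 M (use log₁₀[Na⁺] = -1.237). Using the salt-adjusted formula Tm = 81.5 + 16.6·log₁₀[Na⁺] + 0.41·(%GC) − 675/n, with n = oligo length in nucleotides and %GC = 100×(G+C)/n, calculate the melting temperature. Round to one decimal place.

48.6°C

Length n = 28. Scanning the sequence gives C=6, A=9, T=11, G=2.
G+C = 8, so %GC = 8/28 × 100 = 28.571%
Salt term: 16.6 × (-1.237) = -20.534
GC term: 0.41 × 28.571 = 11.714; length term: −675/28 = −24.107
Tm = 81.5 + (-20.534) + 11.714 − 24.107 = 48.573 → 48.6°C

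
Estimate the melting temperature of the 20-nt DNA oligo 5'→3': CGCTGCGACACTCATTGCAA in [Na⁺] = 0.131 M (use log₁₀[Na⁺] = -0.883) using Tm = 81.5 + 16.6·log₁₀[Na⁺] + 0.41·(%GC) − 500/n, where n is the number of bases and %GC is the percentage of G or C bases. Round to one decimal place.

Length n = 20. Scanning the sequence gives T=4, G=4, A=5, C=7.
G+C = 11, so %GC = 11/20 × 100 = 55%
Salt term: 16.6 × (-0.883) = -14.658
GC term: 0.41 × 55 = 22.55; length term: −500/20 = −25
Tm = 81.5 + (-14.658) + 22.55 − 25 = 64.392 → 64.4°C

64.4°C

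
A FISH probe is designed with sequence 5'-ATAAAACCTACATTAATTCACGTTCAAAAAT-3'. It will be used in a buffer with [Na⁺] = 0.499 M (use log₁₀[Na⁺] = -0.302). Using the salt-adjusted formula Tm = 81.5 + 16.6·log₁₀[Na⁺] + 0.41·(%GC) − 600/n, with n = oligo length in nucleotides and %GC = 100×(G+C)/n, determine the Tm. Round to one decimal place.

66.4°C

Length n = 31. Counting bases: A=15, G=1, C=6, T=9
G+C = 7, so %GC = 7/31 × 100 = 22.581%
Salt term: 16.6 × (-0.302) = -5.013
GC term: 0.41 × 22.581 = 9.258; length term: −600/31 = −19.355
Tm = 81.5 + (-5.013) + 9.258 − 19.355 = 66.39 → 66.4°C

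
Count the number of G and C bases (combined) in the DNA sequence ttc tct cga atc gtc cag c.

10

Counting bases: C=7, A=3, T=6, G=3
G+C = 3 + 7 = 10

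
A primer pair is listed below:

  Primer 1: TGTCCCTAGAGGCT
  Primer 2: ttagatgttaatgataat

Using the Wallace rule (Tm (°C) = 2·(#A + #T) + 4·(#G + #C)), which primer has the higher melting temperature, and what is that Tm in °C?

Primer 1: A+T=6, G+C=8 → Tm = 2(6)+4(8) = 44°C
Primer 2: A+T=15, G+C=3 → Tm = 2(15)+4(3) = 42°C
44°C vs 42°C → primer 1 is higher.

Primer 1, 44°C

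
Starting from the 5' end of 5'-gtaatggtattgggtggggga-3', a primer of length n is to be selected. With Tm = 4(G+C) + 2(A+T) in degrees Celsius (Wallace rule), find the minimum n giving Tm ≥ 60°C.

First 19 bases: GTAATGGTATTGGGTGGGG → Tm = 58°C (< 60°C)
First 20 bases: GTAATGGTATTGGGTGGGGG → Tm = 62°C (≥ 60°C)
Since every base adds ≥2°C, Tm only increases with n, so the threshold is first crossed at n = 20.

n = 20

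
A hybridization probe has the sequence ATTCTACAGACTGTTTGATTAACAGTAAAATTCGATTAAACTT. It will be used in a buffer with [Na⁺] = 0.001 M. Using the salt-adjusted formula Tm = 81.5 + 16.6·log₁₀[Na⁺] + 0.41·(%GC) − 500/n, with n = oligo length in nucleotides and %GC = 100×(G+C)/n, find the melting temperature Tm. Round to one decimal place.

30.6°C

Length n = 43. Base counts: A=16, G=5, T=16, C=6
G+C = 11, so %GC = 11/43 × 100 = 25.581%
Salt term: 16.6 × (-3) = -49.8
GC term: 0.41 × 25.581 = 10.488; length term: −500/43 = −11.628
Tm = 81.5 + (-49.8) + 10.488 − 11.628 = 30.56 → 30.6°C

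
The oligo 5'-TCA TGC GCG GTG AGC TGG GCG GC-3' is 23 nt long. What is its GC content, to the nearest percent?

74%

Base counts: A=2, T=4, G=11, C=6
G+C = 11 + 6 = 17 out of 23 bases
%GC = 17/23 × 100 = 73.91% ≈ 74%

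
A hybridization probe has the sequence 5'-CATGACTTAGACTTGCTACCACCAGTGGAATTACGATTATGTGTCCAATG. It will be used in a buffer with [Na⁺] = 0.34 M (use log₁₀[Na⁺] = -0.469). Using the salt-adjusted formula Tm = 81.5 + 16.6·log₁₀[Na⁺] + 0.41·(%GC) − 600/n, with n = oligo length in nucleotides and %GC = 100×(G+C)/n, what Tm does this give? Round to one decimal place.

78.9°C

Length n = 50. Counting bases: C=11, A=14, T=15, G=10
G+C = 21, so %GC = 21/50 × 100 = 42%
Salt term: 16.6 × (-0.469) = -7.785
GC term: 0.41 × 42 = 17.22; length term: −600/50 = −12
Tm = 81.5 + (-7.785) + 17.22 − 12 = 78.935 → 78.9°C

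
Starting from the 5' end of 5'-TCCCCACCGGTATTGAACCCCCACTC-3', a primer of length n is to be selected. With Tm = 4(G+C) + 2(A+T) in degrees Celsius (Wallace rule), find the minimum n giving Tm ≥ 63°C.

n = 20

First 19 bases: TCCCCACCGGTATTGAACC → Tm = 60°C (< 63°C)
First 20 bases: TCCCCACCGGTATTGAACCC → Tm = 64°C (≥ 63°C)
Each additional base adds 2°C (A/T) or 4°C (G/C), so Tm is non-decreasing in n; n = 20 is the first length to reach 63°C.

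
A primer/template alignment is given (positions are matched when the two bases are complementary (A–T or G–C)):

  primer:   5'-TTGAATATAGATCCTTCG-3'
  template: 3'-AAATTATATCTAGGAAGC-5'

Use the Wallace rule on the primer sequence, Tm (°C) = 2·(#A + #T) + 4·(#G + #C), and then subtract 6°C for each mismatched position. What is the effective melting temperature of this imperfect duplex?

Primer base counts: A=5, T=7, G=3, C=3 → A+T=12, G+C=6
Perfect-match Tm = 2(12) + 4(6) = 24 + 24 = 48°C
Mismatches (positions where the bases are not complementary): 1 (at position 3)
Effective Tm = 48 − 1×6 = 48 − 6 = 42°C

42°C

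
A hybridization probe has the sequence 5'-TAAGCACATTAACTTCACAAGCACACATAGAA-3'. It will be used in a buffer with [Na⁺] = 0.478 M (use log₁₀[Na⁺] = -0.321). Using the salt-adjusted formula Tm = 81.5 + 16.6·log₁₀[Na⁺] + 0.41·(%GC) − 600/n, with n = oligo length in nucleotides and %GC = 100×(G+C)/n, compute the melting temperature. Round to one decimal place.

Length n = 32. A=15, T=6, G=3, C=8
G+C = 11, so %GC = 11/32 × 100 = 34.375%
Salt term: 16.6 × (-0.321) = -5.329
GC term: 0.41 × 34.375 = 14.094; length term: −600/32 = −18.75
Tm = 81.5 + (-5.329) + 14.094 − 18.75 = 71.515 → 71.5°C

71.5°C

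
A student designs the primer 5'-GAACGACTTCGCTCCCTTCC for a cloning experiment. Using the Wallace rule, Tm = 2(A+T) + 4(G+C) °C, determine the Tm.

64°C

Scanning the sequence gives T=5, A=3, C=9, G=3.
AT pairs contribute 8, GC pairs contribute 12.
Tm = 2×8 + 4×12 = 64°C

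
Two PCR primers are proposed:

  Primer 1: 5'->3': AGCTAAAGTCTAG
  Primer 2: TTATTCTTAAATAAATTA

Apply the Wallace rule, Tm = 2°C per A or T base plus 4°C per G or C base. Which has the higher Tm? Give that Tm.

Primer 2, 38°C

Primer 1: A+T=8, G+C=5 → Tm = 2(8)+4(5) = 36°C
Primer 2: A+T=17, G+C=1 → Tm = 2(17)+4(1) = 38°C
36°C vs 38°C → primer 2 is higher.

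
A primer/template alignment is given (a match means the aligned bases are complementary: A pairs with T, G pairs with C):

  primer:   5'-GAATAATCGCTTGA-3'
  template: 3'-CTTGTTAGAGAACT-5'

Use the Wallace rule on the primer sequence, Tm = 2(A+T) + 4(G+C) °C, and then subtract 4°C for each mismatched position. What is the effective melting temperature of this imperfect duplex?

30°C

Primer base counts: A=5, T=4, G=3, C=2 → A+T=9, G+C=5
Perfect-match Tm = 2(9) + 4(5) = 18 + 20 = 38°C
Mismatches (positions where the bases are not complementary): 2 (at positions 4, 9)
Effective Tm = 38 − 2×4 = 38 − 8 = 30°C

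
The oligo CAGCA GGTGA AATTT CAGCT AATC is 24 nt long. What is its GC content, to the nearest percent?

Scanning the sequence gives C=5, A=8, T=6, G=5.
G+C = 5 + 5 = 10 out of 24 bases
%GC = 10/24 × 100 = 41.67% ≈ 42%

42%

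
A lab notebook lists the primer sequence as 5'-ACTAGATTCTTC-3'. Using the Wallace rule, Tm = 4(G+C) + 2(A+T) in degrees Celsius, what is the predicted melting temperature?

Base counts: T=5, A=3, G=1, C=3
AT pairs contribute 8, GC pairs contribute 4.
Tm = 2(8) + 4(4) = 16 + 16 = 32°C

32°C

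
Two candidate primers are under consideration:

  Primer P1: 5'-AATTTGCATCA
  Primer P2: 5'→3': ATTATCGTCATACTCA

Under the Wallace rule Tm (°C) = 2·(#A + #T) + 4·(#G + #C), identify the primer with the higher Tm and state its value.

Primer P1: A+T=8, G+C=3 → Tm = 2(8)+4(3) = 28°C
Primer P2: A+T=11, G+C=5 → Tm = 2(11)+4(5) = 42°C
28°C vs 42°C → primer P2 is higher.

Primer P2, 42°C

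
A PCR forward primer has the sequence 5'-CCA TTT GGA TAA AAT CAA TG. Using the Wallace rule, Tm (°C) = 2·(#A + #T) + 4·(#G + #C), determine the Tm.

Counting bases: G=3, C=3, T=6, A=8
AT pairs contribute 14, GC pairs contribute 6.
Tm = 2×14 + 4×6 = 52°C

52°C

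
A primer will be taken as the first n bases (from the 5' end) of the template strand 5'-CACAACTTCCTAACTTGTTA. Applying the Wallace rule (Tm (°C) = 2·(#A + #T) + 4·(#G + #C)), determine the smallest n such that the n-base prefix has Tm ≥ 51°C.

First 18 bases: CACAACTTCCTAACTTGT → Tm = 50°C (< 51°C)
First 19 bases: CACAACTTCCTAACTTGTT → Tm = 52°C (≥ 51°C)
Since every base adds ≥2°C, Tm only increases with n, so the threshold is first crossed at n = 19.

n = 19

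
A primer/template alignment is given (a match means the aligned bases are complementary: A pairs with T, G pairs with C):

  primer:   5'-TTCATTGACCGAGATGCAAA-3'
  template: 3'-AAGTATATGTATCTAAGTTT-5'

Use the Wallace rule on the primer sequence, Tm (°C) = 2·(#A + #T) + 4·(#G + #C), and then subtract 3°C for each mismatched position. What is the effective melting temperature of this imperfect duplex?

Primer base counts: A=7, T=5, G=4, C=4 → A+T=12, G+C=8
Perfect-match Tm = 2(12) + 4(8) = 24 + 32 = 56°C
Mismatches (positions where the bases are not complementary): 5 (at positions 6, 7, 10, 11, 16)
Effective Tm = 56 − 5×3 = 56 − 15 = 41°C

41°C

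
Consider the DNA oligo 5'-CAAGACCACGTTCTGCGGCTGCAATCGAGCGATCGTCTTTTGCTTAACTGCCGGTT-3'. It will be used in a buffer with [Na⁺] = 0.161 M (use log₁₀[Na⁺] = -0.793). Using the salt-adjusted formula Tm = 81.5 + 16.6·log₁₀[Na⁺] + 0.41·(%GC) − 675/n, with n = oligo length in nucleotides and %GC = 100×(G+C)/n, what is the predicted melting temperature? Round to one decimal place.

78.2°C

Length n = 56. Scanning the sequence gives T=16, G=14, C=16, A=10.
G+C = 30, so %GC = 30/56 × 100 = 53.571%
Salt term: 16.6 × (-0.793) = -13.164
GC term: 0.41 × 53.571 = 21.964; length term: −675/56 = −12.054
Tm = 81.5 + (-13.164) + 21.964 − 12.054 = 78.246 → 78.2°C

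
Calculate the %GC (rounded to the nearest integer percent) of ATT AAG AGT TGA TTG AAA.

22%

Counting bases: G=4, A=8, T=6, C=0
G+C = 4 + 0 = 4 out of 18 bases
%GC = 4/18 × 100 = 22.22% ≈ 22%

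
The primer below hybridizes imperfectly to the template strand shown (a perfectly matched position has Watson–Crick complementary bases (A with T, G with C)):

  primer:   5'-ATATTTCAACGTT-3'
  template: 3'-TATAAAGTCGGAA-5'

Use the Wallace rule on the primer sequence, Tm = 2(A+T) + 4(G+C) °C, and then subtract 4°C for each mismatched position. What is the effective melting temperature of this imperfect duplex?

24°C

Primer base counts: A=4, T=6, G=1, C=2 → A+T=10, G+C=3
Perfect-match Tm = 2(10) + 4(3) = 20 + 12 = 32°C
Mismatches (positions where the bases are not complementary): 2 (at positions 9, 11)
Effective Tm = 32 − 2×4 = 32 − 8 = 24°C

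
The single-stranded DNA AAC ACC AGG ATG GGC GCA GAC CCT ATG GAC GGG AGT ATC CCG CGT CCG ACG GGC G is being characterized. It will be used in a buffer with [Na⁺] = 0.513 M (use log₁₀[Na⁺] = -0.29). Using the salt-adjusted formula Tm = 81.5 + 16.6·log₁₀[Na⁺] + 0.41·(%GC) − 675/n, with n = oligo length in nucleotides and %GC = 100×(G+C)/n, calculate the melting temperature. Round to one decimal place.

92.0°C

Length n = 55. C=17, T=6, A=12, G=20
G+C = 37, so %GC = 37/55 × 100 = 67.273%
Salt term: 16.6 × (-0.29) = -4.814
GC term: 0.41 × 67.273 = 27.582; length term: −675/55 = −12.273
Tm = 81.5 + (-4.814) + 27.582 − 12.273 = 91.995 → 92.0°C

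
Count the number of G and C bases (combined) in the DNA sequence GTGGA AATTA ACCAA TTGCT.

7

Counting bases: T=6, C=3, G=4, A=7
Total G or C: 4 + 3 = 7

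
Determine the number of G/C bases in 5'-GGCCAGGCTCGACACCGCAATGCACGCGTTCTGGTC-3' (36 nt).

Base counts: C=13, A=6, G=11, T=6
G+C = 11 + 13 = 24

24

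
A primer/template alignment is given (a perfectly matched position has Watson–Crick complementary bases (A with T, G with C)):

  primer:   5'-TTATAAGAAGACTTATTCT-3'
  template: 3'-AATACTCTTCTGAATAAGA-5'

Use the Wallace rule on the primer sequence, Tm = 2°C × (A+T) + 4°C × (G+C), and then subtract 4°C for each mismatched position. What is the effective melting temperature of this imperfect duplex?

Primer base counts: A=7, T=8, G=2, C=2 → A+T=15, G+C=4
Perfect-match Tm = 2(15) + 4(4) = 30 + 16 = 46°C
Mismatches (positions where the bases are not complementary): 1 (at position 5)
Effective Tm = 46 − 1×4 = 46 − 4 = 42°C

42°C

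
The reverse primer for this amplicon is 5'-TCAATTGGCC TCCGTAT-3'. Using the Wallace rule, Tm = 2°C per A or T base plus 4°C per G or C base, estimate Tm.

50°C

G=3, A=3, T=6, C=5
A+T = 9, G+C = 8
Tm = 4·8 + 2·9 = 32 + 18 = 50°C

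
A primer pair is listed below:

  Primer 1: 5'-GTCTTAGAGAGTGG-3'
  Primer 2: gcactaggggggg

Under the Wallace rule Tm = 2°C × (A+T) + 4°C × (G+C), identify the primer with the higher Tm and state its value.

Primer 2, 46°C

Primer 1: A+T=7, G+C=7 → Tm = 2(7)+4(7) = 42°C
Primer 2: A+T=3, G+C=10 → Tm = 2(3)+4(10) = 46°C
42°C vs 46°C → primer 2 is higher.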